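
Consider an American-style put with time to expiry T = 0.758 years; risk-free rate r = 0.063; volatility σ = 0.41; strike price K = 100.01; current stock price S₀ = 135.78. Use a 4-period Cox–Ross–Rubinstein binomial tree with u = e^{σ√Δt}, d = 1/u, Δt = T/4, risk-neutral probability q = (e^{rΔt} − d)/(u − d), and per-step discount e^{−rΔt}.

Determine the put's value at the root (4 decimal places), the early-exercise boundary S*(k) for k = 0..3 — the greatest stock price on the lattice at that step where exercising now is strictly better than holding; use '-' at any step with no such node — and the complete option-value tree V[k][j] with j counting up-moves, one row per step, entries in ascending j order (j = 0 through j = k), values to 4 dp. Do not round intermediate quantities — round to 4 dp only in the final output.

params: Δt=0.18950 u=1.19540 d=0.83654 q=0.48897 e^(-rΔt)=0.98813
t_4 payoffs: 33.5156 4.9910 0.0000 0.0000 0.0000
t_3: node(3,0) S=79.4873 payoff=20.5227 vs cont=19.3358 → 20.5227 [stop]  node(3,1) S=113.5856 payoff=0.0000 vs cont=2.5203 → 2.5203 [wait]  node(3,2) S=162.3112 payoff=0.0000 vs cont=0.0000 → 0.0000 [wait]  node(3,3) S=231.9390 payoff=0.0000 vs cont=0.0000 → 0.0000 [wait]  ⇒ S*(3)=79.4873
t_2: node(2,0) S=95.0190 payoff=4.9910 vs cont=11.5811 → 11.5811 [wait]  node(2,1) S=135.7800 payoff=0.0000 vs cont=1.2727 → 1.2727 [wait]  node(2,2) S=194.0266 payoff=0.0000 vs cont=0.0000 → 0.0000 [wait]  ⇒ S*(2)=-
t_1: node(1,0) S=113.5856 payoff=0.0000 vs cont=6.4630 → 6.4630 [wait]  node(1,1) S=162.3112 payoff=0.0000 vs cont=0.6427 → 0.6427 [wait]  ⇒ S*(1)=-
t_0: node(0,0) S=135.7800 payoff=0.0000 vs cont=3.5741 → 3.5741 [wait]  ⇒ S*(0)=-

price = 3.5741
boundary = - - - 79.4873
tree:
3.5741
6.4630 0.6427
11.5811 1.2727 0.0000
20.5227 2.5203 0.0000 0.0000
33.5156 4.9910 0.0000 0.0000 0.0000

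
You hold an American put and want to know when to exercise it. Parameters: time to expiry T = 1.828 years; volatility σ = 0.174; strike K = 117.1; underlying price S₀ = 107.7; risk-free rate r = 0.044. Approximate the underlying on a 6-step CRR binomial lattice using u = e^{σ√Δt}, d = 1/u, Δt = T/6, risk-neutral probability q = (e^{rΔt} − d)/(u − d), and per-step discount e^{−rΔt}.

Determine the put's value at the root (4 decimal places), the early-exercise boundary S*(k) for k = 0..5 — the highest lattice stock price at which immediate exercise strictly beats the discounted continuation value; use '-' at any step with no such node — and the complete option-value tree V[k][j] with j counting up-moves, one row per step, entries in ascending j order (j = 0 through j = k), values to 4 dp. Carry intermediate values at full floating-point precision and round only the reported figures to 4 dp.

Δt=0.30467, u=1.10081, d=0.90843, q=0.54616, disc=e^(-rΔt)=0.98668
k=6 terminal: V=max(K-S,0) → 56.5726 43.7545 28.2219 9.4000 0.0000 0.0000 0.0000
k=5: j=0 S=66.6289 intr=50.4711 cont=48.9118 V=50.4711[EX]; j=1 S=80.7391 intr=36.3609 cont=34.8016 V=36.3609[EX]; j=2 S=97.8375 intr=19.2625 cont=17.7033 V=19.2625[EX]; j=3 S=118.5567 intr=0.0000 cont=4.2093 V=4.2093[hold]; j=4 S=143.6638 intr=0.0000 cont=0.0000 V=0.0000[hold]; j=5 S=174.0879 intr=0.0000 cont=0.0000 V=0.0000[hold]  S*(5)=97.8375
k=4: j=0 S=73.3455 intr=43.7545 cont=42.1952 V=43.7545[EX]; j=1 S=88.8781 intr=28.2219 cont=26.6626 V=28.2219[EX]; j=2 S=107.7000 intr=9.4000 cont=10.8941 V=10.8941[hold]; j=3 S=130.5079 intr=0.0000 cont=1.8849 V=1.8849[hold]; j=4 S=158.1459 intr=0.0000 cont=0.0000 V=0.0000[hold]  S*(4)=88.8781
k=3: j=0 S=80.7391 intr=36.3609 cont=34.8016 V=36.3609[EX]; j=1 S=97.8375 intr=19.2625 cont=18.5084 V=19.2625[EX]; j=2 S=118.5567 intr=0.0000 cont=5.8941 V=5.8941[hold]; j=3 S=143.6638 intr=0.0000 cont=0.8441 V=0.8441[hold]  S*(3)=97.8375
k=2: j=0 S=88.8781 intr=28.2219 cont=26.6626 V=28.2219[EX]; j=1 S=107.7000 intr=9.4000 cont=11.8020 V=11.8020[hold]; j=2 S=130.5079 intr=0.0000 cont=3.0942 V=3.0942[hold]  S*(2)=88.8781
k=1: j=0 S=97.8375 intr=19.2625 cont=18.9976 V=19.2625[EX]; j=1 S=118.5567 intr=0.0000 cont=6.9523 V=6.9523[hold]  S*(1)=97.8375
k=0: j=0 S=107.7000 intr=9.4000 cont=12.3722 V=12.3722[hold]  S*(0)=-

price = 12.3722
boundary = - 97.8375 88.8781 97.8375 88.8781 97.8375
tree:
12.3722
19.2625 6.9523
28.2219 11.8020 3.0942
36.3609 19.2625 5.8941 0.8441
43.7545 28.2219 10.8941 1.8849 0.0000
50.4711 36.3609 19.2625 4.2093 0.0000 0.0000
56.5726 43.7545 28.2219 9.4000 0.0000 0.0000 0.0000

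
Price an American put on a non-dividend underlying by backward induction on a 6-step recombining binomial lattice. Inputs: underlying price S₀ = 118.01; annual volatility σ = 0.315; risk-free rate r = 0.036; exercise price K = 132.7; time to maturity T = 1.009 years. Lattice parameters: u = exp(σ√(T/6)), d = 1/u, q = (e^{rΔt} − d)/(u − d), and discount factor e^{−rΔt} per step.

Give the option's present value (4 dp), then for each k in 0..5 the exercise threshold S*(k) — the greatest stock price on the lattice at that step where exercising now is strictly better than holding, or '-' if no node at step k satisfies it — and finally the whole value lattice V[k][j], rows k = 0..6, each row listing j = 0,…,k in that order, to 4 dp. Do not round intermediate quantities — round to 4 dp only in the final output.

price = 22.3381
boundary = - - 91.1419 80.0973 91.1419 103.7095
tree:
22.3381
31.0537 13.5859
41.5581 20.5565 6.5332
52.6027 29.9466 11.0838 1.9002
62.3089 41.5581 18.2888 3.7573 0.0000
70.8389 52.6027 28.9905 7.4293 0.0000 0.0000
78.3353 62.3089 41.5581 14.6900 0.0000 0.0000 0.0000

Δt=0.16817, u=1.13789, d=0.87882, q=0.49119, disc=e^(-rΔt)=0.99396
k=6 terminal: V=max(K-S,0) → 78.3353 62.3089 41.5581 14.6900 0.0000 0.0000 0.0000
k=5: j=0 S=61.8611 intr=70.8389 cont=70.0380 V=70.8389[EX]; j=1 S=80.0973 intr=52.6027 cont=51.8017 V=52.6027[EX]; j=2 S=103.7095 intr=28.9905 cont=28.1896 V=28.9905[EX]; j=3 S=134.2824 intr=0.0000 cont=7.4293 V=7.4293[hold]; j=4 S=173.8680 intr=0.0000 cont=0.0000 V=0.0000[hold]; j=5 S=225.1231 intr=0.0000 cont=0.0000 V=0.0000[hold]  S*(5)=103.7095
k=4: j=0 S=70.3911 intr=62.3089 cont=61.5080 V=62.3089[EX]; j=1 S=91.1419 intr=41.5581 cont=40.7571 V=41.5581[EX]; j=2 S=118.0100 intr=14.6900 cont=18.2888 V=18.2888[hold]; j=3 S=152.7986 intr=0.0000 cont=3.7573 V=3.7573[hold]; j=4 S=197.8426 intr=0.0000 cont=0.0000 V=0.0000[hold]  S*(4)=91.1419
k=3: j=0 S=80.0973 intr=52.6027 cont=51.8017 V=52.6027[EX]; j=1 S=103.7095 intr=28.9905 cont=29.9466 V=29.9466[hold]; j=2 S=134.2824 intr=0.0000 cont=11.0838 V=11.0838[hold]; j=3 S=173.8680 intr=0.0000 cont=1.9002 V=1.9002[hold]  S*(3)=80.0973
k=2: j=0 S=91.1419 intr=41.5581 cont=41.2239 V=41.5581[EX]; j=1 S=118.0100 intr=14.6900 cont=20.5565 V=20.5565[hold]; j=2 S=152.7986 intr=0.0000 cont=6.5332 V=6.5332[hold]  S*(2)=91.1419
k=1: j=0 S=103.7095 intr=28.9905 cont=31.0537 V=31.0537[hold]; j=1 S=134.2824 intr=0.0000 cont=13.5859 V=13.5859[hold]  S*(1)=-
k=0: j=0 S=118.0100 intr=14.6900 cont=22.3381 V=22.3381[hold]  S*(0)=-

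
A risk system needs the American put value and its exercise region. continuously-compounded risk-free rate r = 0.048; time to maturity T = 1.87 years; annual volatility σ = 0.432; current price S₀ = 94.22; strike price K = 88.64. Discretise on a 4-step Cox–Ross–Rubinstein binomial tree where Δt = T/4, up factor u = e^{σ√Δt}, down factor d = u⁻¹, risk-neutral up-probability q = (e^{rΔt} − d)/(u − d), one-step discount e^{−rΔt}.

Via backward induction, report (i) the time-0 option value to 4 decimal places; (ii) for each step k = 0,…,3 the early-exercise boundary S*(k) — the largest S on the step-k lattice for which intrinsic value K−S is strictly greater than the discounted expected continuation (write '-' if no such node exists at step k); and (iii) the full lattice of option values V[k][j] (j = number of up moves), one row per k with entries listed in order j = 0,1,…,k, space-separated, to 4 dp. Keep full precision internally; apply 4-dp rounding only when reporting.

Δt=0.46750, u=1.34363, d=0.74425, q=0.46455, disc=e^(-rΔt)=0.97781
k=4 terminal: V=max(K-S,0) → 59.7317 36.4505 0.0000 0.0000 0.0000
k=3: j=0 S=38.8421 intr=49.7979 cont=47.8309 V=49.7979[EX]; j=1 S=70.1234 intr=18.5166 cont=19.0843 V=19.0843[hold]; j=2 S=126.5969 intr=0.0000 cont=0.0000 V=0.0000[hold]; j=3 S=228.5509 intr=0.0000 cont=0.0000 V=0.0000[hold]  S*(3)=38.8421
k=2: j=0 S=52.1895 intr=36.4505 cont=34.7415 V=36.4505[EX]; j=1 S=94.2200 intr=0.0000 cont=9.9919 V=9.9919[hold]; j=2 S=170.0995 intr=0.0000 cont=0.0000 V=0.0000[hold]  S*(2)=52.1895
k=1: j=0 S=70.1234 intr=18.5166 cont=23.6231 V=23.6231[hold]; j=1 S=126.5969 intr=0.0000 cont=5.2315 V=5.2315[hold]  S*(1)=-
k=0: j=0 S=94.2200 intr=0.0000 cont=14.7446 V=14.7446[hold]  S*(0)=-

price = 14.7446
boundary = - - 52.1895 38.8421
tree:
14.7446
23.6231 5.2315
36.4505 9.9919 0.0000
49.7979 19.0843 0.0000 0.0000
59.7317 36.4505 0.0000 0.0000 0.0000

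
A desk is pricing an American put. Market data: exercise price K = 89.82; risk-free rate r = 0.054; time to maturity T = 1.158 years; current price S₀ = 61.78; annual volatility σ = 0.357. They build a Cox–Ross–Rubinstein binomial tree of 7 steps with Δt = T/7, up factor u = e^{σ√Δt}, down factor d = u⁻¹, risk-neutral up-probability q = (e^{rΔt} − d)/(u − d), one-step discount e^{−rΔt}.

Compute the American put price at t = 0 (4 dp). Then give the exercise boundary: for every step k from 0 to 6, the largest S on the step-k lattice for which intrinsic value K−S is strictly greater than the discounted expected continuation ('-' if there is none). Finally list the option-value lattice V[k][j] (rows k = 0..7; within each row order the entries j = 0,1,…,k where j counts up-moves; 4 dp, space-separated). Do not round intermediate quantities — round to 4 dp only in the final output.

price = 28.3024
boundary = - 53.4303 61.7800 53.4303 61.7800 53.4303 61.7800
tree:
28.3024
36.3897 20.5505
43.6110 28.0400 13.2688
49.8562 36.3897 19.7127 6.9238
55.2575 43.6110 28.0400 11.5597 2.3113
59.9287 49.8562 36.3897 18.5611 4.6139 0.0000
63.9686 55.2575 43.6110 28.0400 9.2102 0.0000 0.0000
67.4625 59.9287 49.8562 36.3897 18.3854 0.0000 0.0000 0.0000

Δt=0.16543, u=1.15627, d=0.86485, q=0.49455, disc=e^(-rΔt)=0.99111
k=7 terminal: V=max(K-S,0) → 67.4625 59.9287 49.8562 36.3897 18.3854 0.0000 0.0000 0.0000
k=6: j=0 S=25.8514 intr=63.9686 cont=63.1698 V=63.9686[EX]; j=1 S=34.5625 intr=55.2575 cont=54.4587 V=55.2575[EX]; j=2 S=46.2090 intr=43.6110 cont=42.8122 V=43.6110[EX]; j=3 S=61.7800 intr=28.0400 cont=27.2412 V=28.0400[EX]; j=4 S=82.5979 intr=7.2221 cont=9.2102 V=9.2102[hold]; j=5 S=110.4308 intr=0.0000 cont=0.0000 V=0.0000[hold]; j=6 S=147.6424 intr=0.0000 cont=0.0000 V=0.0000[hold]  S*(6)=61.7800
k=5: j=0 S=29.8913 intr=59.9287 cont=59.1299 V=59.9287[EX]; j=1 S=39.9638 intr=49.8562 cont=49.0574 V=49.8562[EX]; j=2 S=53.4303 intr=36.3897 cont=35.5909 V=36.3897[EX]; j=3 S=71.4346 intr=18.3854 cont=18.5611 V=18.5611[hold]; j=4 S=95.5058 intr=0.0000 cont=4.6139 V=4.6139[hold]; j=5 S=127.6882 intr=0.0000 cont=0.0000 V=0.0000[hold]  S*(5)=53.4303
k=4: j=0 S=34.5625 intr=55.2575 cont=54.4587 V=55.2575[EX]; j=1 S=46.2090 intr=43.6110 cont=42.8122 V=43.6110[EX]; j=2 S=61.7800 intr=28.0400 cont=27.3273 V=28.0400[EX]; j=3 S=82.5979 intr=7.2221 cont=11.5597 V=11.5597[hold]; j=4 S=110.4308 intr=0.0000 cont=2.3113 V=2.3113[hold]  S*(4)=61.7800
k=3: j=0 S=39.9638 intr=49.8562 cont=49.0574 V=49.8562[EX]; j=1 S=53.4303 intr=36.3897 cont=35.5909 V=36.3897[EX]; j=2 S=71.4346 intr=18.3854 cont=19.7127 V=19.7127[hold]; j=3 S=95.5058 intr=0.0000 cont=6.9238 V=6.9238[hold]  S*(3)=53.4303
k=2: j=0 S=46.2090 intr=43.6110 cont=42.8122 V=43.6110[EX]; j=1 S=61.7800 intr=28.0400 cont=27.8918 V=28.0400[EX]; j=2 S=82.5979 intr=7.2221 cont=13.2688 V=13.2688[hold]  S*(2)=61.7800
k=1: j=0 S=53.4303 intr=36.3897 cont=35.5909 V=36.3897[EX]; j=1 S=71.4346 intr=18.3854 cont=20.5505 V=20.5505[hold]  S*(1)=53.4303
k=0: j=0 S=61.7800 intr=28.0400 cont=28.3024 V=28.3024[hold]  S*(0)=-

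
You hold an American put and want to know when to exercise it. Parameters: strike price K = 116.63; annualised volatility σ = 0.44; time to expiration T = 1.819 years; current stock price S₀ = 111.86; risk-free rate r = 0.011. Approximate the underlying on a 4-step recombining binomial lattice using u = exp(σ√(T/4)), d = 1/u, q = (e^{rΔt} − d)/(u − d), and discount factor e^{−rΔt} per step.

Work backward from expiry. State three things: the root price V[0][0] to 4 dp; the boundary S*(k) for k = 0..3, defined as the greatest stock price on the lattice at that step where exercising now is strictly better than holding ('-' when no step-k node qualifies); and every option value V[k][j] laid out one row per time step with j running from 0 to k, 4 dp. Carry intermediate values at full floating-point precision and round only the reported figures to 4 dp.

Δt=0.45475  u=1.34543  d=0.74326  q=0.43469  discount=0.99501
step 4 (expiry): payoffs max(K−S,0) = 82.4927 54.8352 4.7700 0.0000 0.0000
step 3: (k=3,j=0): S=45.9293, (K−S)⁺=70.7007, hold=70.1187 ⇒ V=70.7007 exercise | (k=3,j=1): S=83.1406, (K−S)⁺=33.4894, hold=32.9074 ⇒ V=33.4894 exercise | (k=3,j=2): S=150.5000, (K−S)⁺=0.0000, hold=2.6831 ⇒ V=2.6831 continue | (k=3,j=3): S=272.4328, (K−S)⁺=0.0000, hold=0.0000 ⇒ V=0.0000 continue  boundary S*=83.1406
step 2: (k=2,j=0): S=61.7948, (K−S)⁺=54.8352, hold=54.2533 ⇒ V=54.8352 exercise | (k=2,j=1): S=111.8600, (K−S)⁺=4.7700, hold=19.9979 ⇒ V=19.9979 continue | (k=2,j=2): S=202.4874, (K−S)⁺=0.0000, hold=1.5092 ⇒ V=1.5092 continue  boundary S*=61.7948
step 1: (k=1,j=0): S=83.1406, (K−S)⁺=33.4894, hold=39.4938 ⇒ V=39.4938 continue | (k=1,j=1): S=150.5000, (K−S)⁺=0.0000, hold=11.9014 ⇒ V=11.9014 continue  boundary S*=-
step 0: (k=0,j=0): S=111.8600, (K−S)⁺=4.7700, hold=27.3625 ⇒ V=27.3625 continue  boundary S*=-

price = 27.3625
boundary = - - 61.7948 83.1406
tree:
27.3625
39.4938 11.9014
54.8352 19.9979 1.5092
70.7007 33.4894 2.6831 0.0000
82.4927 54.8352 4.7700 0.0000 0.0000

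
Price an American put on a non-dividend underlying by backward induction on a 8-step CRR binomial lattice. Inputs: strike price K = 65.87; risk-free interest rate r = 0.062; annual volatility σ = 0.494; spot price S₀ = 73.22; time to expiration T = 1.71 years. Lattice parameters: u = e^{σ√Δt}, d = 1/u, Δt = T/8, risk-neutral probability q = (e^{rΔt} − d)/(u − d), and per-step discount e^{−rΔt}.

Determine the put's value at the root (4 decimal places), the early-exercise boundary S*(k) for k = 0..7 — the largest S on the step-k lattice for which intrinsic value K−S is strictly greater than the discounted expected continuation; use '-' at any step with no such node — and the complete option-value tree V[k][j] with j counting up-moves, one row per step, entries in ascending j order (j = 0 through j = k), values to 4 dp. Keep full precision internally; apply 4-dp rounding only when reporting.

price = 11.3664
boundary = - - - 36.9030 29.3679 36.9030 29.3679 36.9030
tree:
11.3664
16.0255 6.4779
21.9243 9.8824 2.8541
28.9670 14.6688 4.8096 0.7481
36.5021 21.0498 7.9482 1.4361 0.0000
42.4986 28.9670 12.7918 2.7567 0.0000 0.0000
47.2708 36.5021 19.8226 5.2916 0.0000 0.0000 0.0000
51.0685 42.4986 28.9670 10.1577 0.0000 0.0000 0.0000 0.0000
54.0908 47.2708 36.5021 19.4985 0.0000 0.0000 0.0000 0.0000 0.0000

Δt=0.21375, u=1.25658, d=0.79581, q=0.47210, disc=e^(-rΔt)=0.98683
k=8 terminal: V=max(K-S,0) → 54.0908 47.2708 36.5021 19.4985 0.0000 0.0000 0.0000 0.0000 0.0000
k=7: j=0 S=14.8015 intr=51.0685 cont=50.2013 V=51.0685[EX]; j=1 S=23.3714 intr=42.4986 cont=41.6315 V=42.4986[EX]; j=2 S=36.9030 intr=28.9670 cont=28.0998 V=28.9670[EX]; j=3 S=58.2694 intr=7.6006 cont=10.1577 V=10.1577[hold]; j=4 S=92.0066 intr=0.0000 cont=0.0000 V=0.0000[hold]; j=5 S=145.2771 intr=0.0000 cont=0.0000 V=0.0000[hold]; j=6 S=229.3906 intr=0.0000 cont=0.0000 V=0.0000[hold]; j=7 S=362.2046 intr=0.0000 cont=0.0000 V=0.0000[hold]  S*(7)=36.9030
k=6: j=0 S=18.5992 intr=47.2708 cont=46.4036 V=47.2708[EX]; j=1 S=29.3679 intr=36.5021 cont=35.6349 V=36.5021[EX]; j=2 S=46.3715 intr=19.4985 cont=19.8226 V=19.8226[hold]; j=3 S=73.2200 intr=0.0000 cont=5.2916 V=5.2916[hold]; j=4 S=115.6134 intr=0.0000 cont=0.0000 V=0.0000[hold]; j=5 S=182.5519 intr=0.0000 cont=0.0000 V=0.0000[hold]; j=6 S=288.2470 intr=0.0000 cont=0.0000 V=0.0000[hold]  S*(6)=29.3679
k=5: j=0 S=23.3714 intr=42.4986 cont=41.6315 V=42.4986[EX]; j=1 S=36.9030 intr=28.9670 cont=28.2508 V=28.9670[EX]; j=2 S=58.2694 intr=7.6006 cont=12.7918 V=12.7918[hold]; j=3 S=92.0066 intr=0.0000 cont=2.7567 V=2.7567[hold]; j=4 S=145.2771 intr=0.0000 cont=0.0000 V=0.0000[hold]; j=5 S=229.3906 intr=0.0000 cont=0.0000 V=0.0000[hold]  S*(5)=36.9030
k=4: j=0 S=29.3679 intr=36.5021 cont=35.6349 V=36.5021[EX]; j=1 S=46.3715 intr=19.4985 cont=21.0498 V=21.0498[hold]; j=2 S=73.2200 intr=0.0000 cont=7.9482 V=7.9482[hold]; j=3 S=115.6134 intr=0.0000 cont=1.4361 V=1.4361[hold]; j=4 S=182.5519 intr=0.0000 cont=0.0000 V=0.0000[hold]  S*(4)=29.3679
k=3: j=0 S=36.9030 intr=28.9670 cont=28.8225 V=28.9670[EX]; j=1 S=58.2694 intr=7.6006 cont=14.6688 V=14.6688[hold]; j=2 S=92.0066 intr=0.0000 cont=4.8096 V=4.8096[hold]; j=3 S=145.2771 intr=0.0000 cont=0.7481 V=0.7481[hold]  S*(3)=36.9030
k=2: j=0 S=46.3715 intr=19.4985 cont=21.9243 V=21.9243[hold]; j=1 S=73.2200 intr=0.0000 cont=9.8824 V=9.8824[hold]; j=2 S=115.6134 intr=0.0000 cont=2.8541 V=2.8541[hold]  S*(2)=-
k=1: j=0 S=58.2694 intr=7.6006 cont=16.0255 V=16.0255[hold]; j=1 S=92.0066 intr=0.0000 cont=6.4779 V=6.4779[hold]  S*(1)=-
k=0: j=0 S=73.2200 intr=0.0000 cont=11.3664 V=11.3664[hold]  S*(0)=-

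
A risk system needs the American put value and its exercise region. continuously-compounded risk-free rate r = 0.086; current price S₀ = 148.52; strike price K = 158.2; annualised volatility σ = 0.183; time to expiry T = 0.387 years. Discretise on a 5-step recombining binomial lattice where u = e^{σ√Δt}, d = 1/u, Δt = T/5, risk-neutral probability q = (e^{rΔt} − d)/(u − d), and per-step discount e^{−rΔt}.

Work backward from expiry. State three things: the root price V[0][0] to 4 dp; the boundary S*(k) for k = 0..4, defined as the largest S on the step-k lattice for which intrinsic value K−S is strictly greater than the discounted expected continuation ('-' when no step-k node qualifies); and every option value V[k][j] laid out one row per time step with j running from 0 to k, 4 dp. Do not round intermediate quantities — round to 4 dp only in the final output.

Δt=0.07740, u=1.05223, d=0.95036, q=0.55284, disc=e^(-rΔt)=0.99337
k=5 terminal: V=max(K-S,0) → 43.0588 30.7170 17.0522 1.9227 0.0000 0.0000
k=4: j=0 S=121.1550 intr=37.0450 cont=35.9954 V=37.0450[EX]; j=1 S=134.1415 intr=24.0585 cont=23.0089 V=24.0585[EX]; j=2 S=148.5200 intr=9.6800 cont=8.6305 V=9.6800[EX]; j=3 S=164.4397 intr=0.0000 cont=0.8541 V=0.8541[hold]; j=4 S=182.0658 intr=0.0000 cont=0.0000 V=0.0000[hold]  S*(4)=148.5200
k=3: j=0 S=127.4830 intr=30.7170 cont=29.6674 V=30.7170[EX]; j=1 S=141.1478 intr=17.0522 cont=16.0027 V=17.0522[EX]; j=2 S=156.2773 intr=1.9227 cont=4.7689 V=4.7689[hold]; j=3 S=173.0285 intr=0.0000 cont=0.3794 V=0.3794[hold]  S*(3)=141.1478
k=2: j=0 S=134.1415 intr=24.0585 cont=23.0089 V=24.0585[EX]; j=1 S=148.5200 intr=9.6800 cont=10.1935 V=10.1935[hold]; j=2 S=164.4397 intr=0.0000 cont=2.3267 V=2.3267[hold]  S*(2)=134.1415
k=1: j=0 S=141.1478 intr=17.0522 cont=16.2846 V=17.0522[EX]; j=1 S=156.2773 intr=1.9227 cont=5.8056 V=5.8056[hold]  S*(1)=141.1478
k=0: j=0 S=148.5200 intr=9.6800 cont=10.7628 V=10.7628[hold]  S*(0)=-

price = 10.7628
boundary = - 141.1478 134.1415 141.1478 148.5200
tree:
10.7628
17.0522 5.8056
24.0585 10.1935 2.3267
30.7170 17.0522 4.7689 0.3794
37.0450 24.0585 9.6800 0.8541 0.0000
43.0588 30.7170 17.0522 1.9227 0.0000 0.0000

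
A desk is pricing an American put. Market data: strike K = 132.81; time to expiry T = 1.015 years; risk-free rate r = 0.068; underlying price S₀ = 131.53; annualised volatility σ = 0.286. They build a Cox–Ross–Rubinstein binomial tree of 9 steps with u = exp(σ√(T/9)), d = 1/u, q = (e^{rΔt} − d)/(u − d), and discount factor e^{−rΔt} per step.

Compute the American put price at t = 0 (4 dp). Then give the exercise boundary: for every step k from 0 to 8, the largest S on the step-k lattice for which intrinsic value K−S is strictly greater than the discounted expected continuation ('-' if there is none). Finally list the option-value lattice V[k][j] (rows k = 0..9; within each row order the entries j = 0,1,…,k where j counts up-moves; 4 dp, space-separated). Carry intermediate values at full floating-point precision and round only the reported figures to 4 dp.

price = 12.4564
boundary = - - - 98.6026 89.5729 98.6026 108.5427 98.6026 108.5427
tree:
12.4564
17.9786 7.4629
25.1991 11.4747 3.8116
34.2074 17.1261 6.3454 1.4920
43.2371 24.6908 10.2867 2.7435 0.3405
51.4400 34.2074 16.1336 4.9563 0.7090 0.0000
58.8917 43.2371 24.2673 8.7457 1.4762 0.0000 0.0000
65.6609 51.4400 34.2074 14.9323 3.0737 0.0000 0.0000 0.0000
71.8103 58.8917 43.2371 24.2673 6.3998 0.0000 0.0000 0.0000 0.0000
77.3965 65.6609 51.4400 34.2074 13.3252 0.0000 0.0000 0.0000 0.0000 0.0000

Δt=0.11278, u=1.10081, d=0.90842, q=0.51602, disc=e^(-rΔt)=0.99236
k=9 terminal: V=max(K-S,0) → 77.3965 65.6609 51.4400 34.2074 13.3252 0.0000 0.0000 0.0000 0.0000 0.0000
k=8: j=0 S=60.9997 intr=71.8103 cont=70.7957 V=71.8103[EX]; j=1 S=73.9183 intr=58.8917 cont=57.8771 V=58.8917[EX]; j=2 S=89.5729 intr=43.2371 cont=42.2225 V=43.2371[EX]; j=3 S=108.5427 intr=24.2673 cont=23.2527 V=24.2673[EX]; j=4 S=131.5300 intr=1.2800 cont=6.3998 V=6.3998[hold]; j=5 S=159.3856 intr=0.0000 cont=0.0000 V=0.0000[hold]; j=6 S=193.1405 intr=0.0000 cont=0.0000 V=0.0000[hold]; j=7 S=234.0440 intr=0.0000 cont=0.0000 V=0.0000[hold]; j=8 S=283.6101 intr=0.0000 cont=0.0000 V=0.0000[hold]  S*(8)=108.5427
k=7: j=0 S=67.1491 intr=65.6609 cont=64.6463 V=65.6609[EX]; j=1 S=81.3700 intr=51.4400 cont=50.4254 V=51.4400[EX]; j=2 S=98.6026 intr=34.2074 cont=33.1928 V=34.2074[EX]; j=3 S=119.4848 intr=13.3252 cont=14.9323 V=14.9323[hold]; j=4 S=144.7895 intr=0.0000 cont=3.0737 V=3.0737[hold]; j=5 S=175.4531 intr=0.0000 cont=0.0000 V=0.0000[hold]; j=6 S=212.6108 intr=0.0000 cont=0.0000 V=0.0000[hold]; j=7 S=257.6378 intr=0.0000 cont=0.0000 V=0.0000[hold]  S*(7)=98.6026
k=6: j=0 S=73.9183 intr=58.8917 cont=57.8771 V=58.8917[EX]; j=1 S=89.5729 intr=43.2371 cont=42.2225 V=43.2371[EX]; j=2 S=108.5427 intr=24.2673 cont=24.0757 V=24.2673[EX]; j=3 S=131.5300 intr=1.2800 cont=8.7457 V=8.7457[hold]; j=4 S=159.3856 intr=0.0000 cont=1.4762 V=1.4762[hold]; j=5 S=193.1405 intr=0.0000 cont=0.0000 V=0.0000[hold]; j=6 S=234.0440 intr=0.0000 cont=0.0000 V=0.0000[hold]  S*(6)=108.5427
k=5: j=0 S=81.3700 intr=51.4400 cont=50.4254 V=51.4400[EX]; j=1 S=98.6026 intr=34.2074 cont=33.1928 V=34.2074[EX]; j=2 S=119.4848 intr=13.3252 cont=16.1336 V=16.1336[hold]; j=3 S=144.7895 intr=0.0000 cont=4.9563 V=4.9563[hold]; j=4 S=175.4531 intr=0.0000 cont=0.7090 V=0.7090[hold]; j=5 S=212.6108 intr=0.0000 cont=0.0000 V=0.0000[hold]  S*(5)=98.6026
k=4: j=0 S=89.5729 intr=43.2371 cont=42.2225 V=43.2371[EX]; j=1 S=108.5427 intr=24.2673 cont=24.6908 V=24.6908[hold]; j=2 S=131.5300 intr=1.2800 cont=10.2867 V=10.2867[hold]; j=3 S=159.3856 intr=0.0000 cont=2.7435 V=2.7435[hold]; j=4 S=193.1405 intr=0.0000 cont=0.3405 V=0.3405[hold]  S*(4)=89.5729
k=3: j=0 S=98.6026 intr=34.2074 cont=33.4096 V=34.2074[EX]; j=1 S=119.4848 intr=13.3252 cont=17.1261 V=17.1261[hold]; j=2 S=144.7895 intr=0.0000 cont=6.3454 V=6.3454[hold]; j=3 S=175.4531 intr=0.0000 cont=1.4920 V=1.4920[hold]  S*(3)=98.6026
k=2: j=0 S=108.5427 intr=24.2673 cont=25.1991 V=25.1991[hold]; j=1 S=131.5300 intr=1.2800 cont=11.4747 V=11.4747[hold]; j=2 S=159.3856 intr=0.0000 cont=3.8116 V=3.8116[hold]  S*(2)=-
k=1: j=0 S=119.4848 intr=13.3252 cont=17.9786 V=17.9786[hold]; j=1 S=144.7895 intr=0.0000 cont=7.4629 V=7.4629[hold]  S*(1)=-
k=0: j=0 S=131.5300 intr=1.2800 cont=12.4564 V=12.4564[hold]  S*(0)=-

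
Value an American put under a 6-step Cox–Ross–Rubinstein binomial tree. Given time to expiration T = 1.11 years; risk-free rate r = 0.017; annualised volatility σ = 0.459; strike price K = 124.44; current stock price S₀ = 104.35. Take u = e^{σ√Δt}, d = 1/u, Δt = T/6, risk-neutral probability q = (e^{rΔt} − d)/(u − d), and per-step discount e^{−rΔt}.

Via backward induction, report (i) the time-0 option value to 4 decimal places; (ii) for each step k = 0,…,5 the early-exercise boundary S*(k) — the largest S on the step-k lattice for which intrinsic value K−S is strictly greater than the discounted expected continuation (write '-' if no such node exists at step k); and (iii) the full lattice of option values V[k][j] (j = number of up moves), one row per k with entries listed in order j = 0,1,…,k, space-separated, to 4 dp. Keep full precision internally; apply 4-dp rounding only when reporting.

price = 32.8097
boundary = - - - 57.7129 70.3093 85.6550
tree:
32.8097
43.1609 20.8213
54.7729 29.7559 10.4222
66.7271 41.0439 16.6410 3.1559
77.0668 54.1307 25.8843 5.8489 0.0000
85.5540 66.7271 38.7850 10.8400 0.0000 0.0000
92.5207 77.0668 54.1307 20.0900 0.0000 0.0000 0.0000

Δt=0.18500, u=1.21826, d=0.82084, q=0.45873, disc=e^(-rΔt)=0.99686
k=6 terminal: V=max(K-S,0) → 92.5207 77.0668 54.1307 20.0900 0.0000 0.0000 0.0000
k=5: j=0 S=38.8860 intr=85.5540 cont=85.1633 V=85.5540[EX]; j=1 S=57.7129 intr=66.7271 cont=66.3364 V=66.7271[EX]; j=2 S=85.6550 intr=38.7850 cont=38.3943 V=38.7850[EX]; j=3 S=127.1254 intr=0.0000 cont=10.8400 V=10.8400[hold]; j=4 S=188.6740 intr=0.0000 cont=0.0000 V=0.0000[hold]; j=5 S=280.0218 intr=0.0000 cont=0.0000 V=0.0000[hold]  S*(5)=85.6550
k=4: j=0 S=47.3732 intr=77.0668 cont=76.6760 V=77.0668[EX]; j=1 S=70.3093 intr=54.1307 cont=53.7400 V=54.1307[EX]; j=2 S=104.3500 intr=20.0900 cont=25.8843 V=25.8843[hold]; j=3 S=154.8718 intr=0.0000 cont=5.8489 V=5.8489[hold]; j=4 S=229.8539 intr=0.0000 cont=0.0000 V=0.0000[hold]  S*(4)=70.3093
k=3: j=0 S=57.7129 intr=66.7271 cont=66.3364 V=66.7271[EX]; j=1 S=85.6550 intr=38.7850 cont=41.0439 V=41.0439[hold]; j=2 S=127.1254 intr=0.0000 cont=16.6410 V=16.6410[hold]; j=3 S=188.6740 intr=0.0000 cont=3.1559 V=3.1559[hold]  S*(3)=57.7129
k=2: j=0 S=70.3093 intr=54.1307 cont=54.7729 V=54.7729[hold]; j=1 S=104.3500 intr=20.0900 cont=29.7559 V=29.7559[hold]; j=2 S=154.8718 intr=0.0000 cont=10.4222 V=10.4222[hold]  S*(2)=-
k=1: j=0 S=85.6550 intr=38.7850 cont=43.1609 V=43.1609[hold]; j=1 S=127.1254 intr=0.0000 cont=20.8213 V=20.8213[hold]  S*(1)=-
k=0: j=0 S=104.3500 intr=20.0900 cont=32.8097 V=32.8097[hold]  S*(0)=-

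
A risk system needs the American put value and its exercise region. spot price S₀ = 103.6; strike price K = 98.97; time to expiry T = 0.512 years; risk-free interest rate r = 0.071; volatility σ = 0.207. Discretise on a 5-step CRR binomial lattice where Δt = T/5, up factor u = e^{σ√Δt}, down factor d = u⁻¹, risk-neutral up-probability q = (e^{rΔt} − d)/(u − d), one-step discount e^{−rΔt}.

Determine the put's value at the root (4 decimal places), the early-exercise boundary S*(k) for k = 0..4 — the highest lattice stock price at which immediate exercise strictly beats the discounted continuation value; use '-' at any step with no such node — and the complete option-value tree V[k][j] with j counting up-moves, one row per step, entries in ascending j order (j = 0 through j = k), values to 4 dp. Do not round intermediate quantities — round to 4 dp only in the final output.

price = 2.9506
boundary = - - - 84.9291 90.7454
tree:
2.9506
5.1552 1.1011
8.7108 2.1777 0.1933
14.0409 4.2606 0.4220 0.0000
19.4843 8.2246 0.9210 0.0000 0.0000
24.5788 14.0409 2.0101 0.0000 0.0000 0.0000

Δt=0.10240, u=1.06848, d=0.93591, q=0.53849, disc=e^(-rΔt)=0.99276
k=5 terminal: V=max(K-S,0) → 24.5788 14.0409 2.0101 0.0000 0.0000 0.0000
k=4: j=0 S=79.4857 intr=19.4843 cont=18.7673 V=19.4843[EX]; j=1 S=90.7454 intr=8.2246 cont=7.5077 V=8.2246[EX]; j=2 S=103.6000 intr=0.0000 cont=0.9210 V=0.9210[hold]; j=3 S=118.2756 intr=0.0000 cont=0.0000 V=0.0000[hold]; j=4 S=135.0300 intr=0.0000 cont=0.0000 V=0.0000[hold]  S*(4)=90.7454
k=3: j=0 S=84.9291 intr=14.0409 cont=13.3239 V=14.0409[EX]; j=1 S=96.9599 intr=2.0101 cont=4.2606 V=4.2606[hold]; j=2 S=110.6949 intr=0.0000 cont=0.4220 V=0.4220[hold]; j=3 S=126.3755 intr=0.0000 cont=0.0000 V=0.0000[hold]  S*(3)=84.9291
k=2: j=0 S=90.7454 intr=8.2246 cont=8.7108 V=8.7108[hold]; j=1 S=103.6000 intr=0.0000 cont=2.1777 V=2.1777[hold]; j=2 S=118.2756 intr=0.0000 cont=0.1933 V=0.1933[hold]  S*(2)=-
k=1: j=0 S=96.9599 intr=2.0101 cont=5.1552 V=5.1552[hold]; j=1 S=110.6949 intr=0.0000 cont=1.1011 V=1.1011[hold]  S*(1)=-
k=0: j=0 S=103.6000 intr=0.0000 cont=2.9506 V=2.9506[hold]  S*(0)=-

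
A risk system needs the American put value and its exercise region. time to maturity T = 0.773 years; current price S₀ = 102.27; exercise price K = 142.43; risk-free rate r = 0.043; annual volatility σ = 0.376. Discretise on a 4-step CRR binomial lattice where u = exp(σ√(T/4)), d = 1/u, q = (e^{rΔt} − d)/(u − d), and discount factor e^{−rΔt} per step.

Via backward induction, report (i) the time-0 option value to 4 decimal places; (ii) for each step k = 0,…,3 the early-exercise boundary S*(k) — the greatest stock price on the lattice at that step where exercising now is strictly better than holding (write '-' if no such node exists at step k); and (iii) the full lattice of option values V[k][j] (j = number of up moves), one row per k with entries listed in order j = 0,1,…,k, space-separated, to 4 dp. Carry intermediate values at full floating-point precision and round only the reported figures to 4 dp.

price = 40.9667
boundary = - 86.6889 102.2700 120.6516
tree:
40.9667
55.7411 25.9154
68.9484 40.1600 11.1697
80.1435 55.7411 21.7784 0.0476
89.6330 68.9484 40.1600 0.0930 0.0000

params: Δt=0.19325 u=1.17974 d=0.84765 q=0.48390 e^(-rΔt)=0.99172
t_4 payoffs: 89.6330 68.9484 40.1600 0.0930 0.0000
t_3: node(3,0) S=62.2865 payoff=80.1435 vs cont=78.9648 → 80.1435 [stop]  node(3,1) S=86.6889 payoff=55.7411 vs cont=54.5624 → 55.7411 [stop]  node(3,2) S=120.6516 payoff=21.7784 vs cont=20.5998 → 21.7784 [stop]  node(3,3) S=167.9200 payoff=0.0000 vs cont=0.0476 → 0.0476 [wait]  ⇒ S*(3)=120.6516
t_2: node(2,0) S=73.4816 payoff=68.9484 vs cont=67.7697 → 68.9484 [stop]  node(2,1) S=102.2700 payoff=40.1600 vs cont=38.9813 → 40.1600 [stop]  node(2,2) S=142.3370 payoff=0.0930 vs cont=11.1697 → 11.1697 [wait]  ⇒ S*(2)=102.2700
t_1: node(1,0) S=86.6889 payoff=55.7411 vs cont=54.5624 → 55.7411 [stop]  node(1,1) S=120.6516 payoff=21.7784 vs cont=25.9154 → 25.9154 [wait]  ⇒ S*(1)=86.6889
t_0: node(0,0) S=102.2700 payoff=40.1600 vs cont=40.9667 → 40.9667 [wait]  ⇒ S*(0)=-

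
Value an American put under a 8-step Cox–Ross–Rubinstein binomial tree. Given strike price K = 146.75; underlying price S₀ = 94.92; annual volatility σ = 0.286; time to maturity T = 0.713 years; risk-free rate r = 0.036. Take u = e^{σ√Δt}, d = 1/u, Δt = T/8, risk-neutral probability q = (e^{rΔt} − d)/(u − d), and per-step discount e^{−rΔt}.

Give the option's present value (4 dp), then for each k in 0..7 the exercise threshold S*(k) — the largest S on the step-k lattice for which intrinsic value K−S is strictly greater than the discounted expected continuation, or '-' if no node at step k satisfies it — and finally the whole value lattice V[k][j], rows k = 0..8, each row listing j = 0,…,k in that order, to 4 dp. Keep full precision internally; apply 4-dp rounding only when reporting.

price = 51.8300
boundary = 94.9200 103.3805 94.9200 103.3805 112.5951 103.3805 112.5951 122.6310
tree:
51.8300
59.5981 43.3695
66.7305 51.8300 34.3923
73.2791 59.5981 43.3695 25.5457
79.2919 66.7305 51.8300 34.1549 17.0137
84.8126 73.2791 59.5981 43.3695 24.7246 9.3341
89.8814 79.2919 66.7305 51.8300 34.1549 15.3578 3.3094
94.5355 84.8126 73.2791 59.5981 43.3695 24.1190 6.6065 0.0000
98.8086 89.8814 79.2919 66.7305 51.8300 34.1549 13.1885 0.0000 0.0000

Δt=0.08912  u=1.08913  d=0.91816  q=0.49746  discount=0.99680
step 8 (expiry): payoffs max(K−S,0) = 98.8086 89.8814 79.2919 66.7305 51.8300 34.1549 13.1885 0.0000 0.0000
step 7: (k=7,j=0): S=52.2145, (K−S)⁺=94.5355, hold=94.0654 ⇒ V=94.5355 exercise | (k=7,j=1): S=61.9374, (K−S)⁺=84.8126, hold=84.3425 ⇒ V=84.8126 exercise | (k=7,j=2): S=73.4709, (K−S)⁺=73.2791, hold=72.8091 ⇒ V=73.2791 exercise | (k=7,j=3): S=87.1519, (K−S)⁺=59.5981, hold=59.1280 ⇒ V=59.5981 exercise | (k=7,j=4): S=103.3805, (K−S)⁺=43.3695, hold=42.8994 ⇒ V=43.3695 exercise | (k=7,j=5): S=122.6310, (K−S)⁺=24.1190, hold=23.6489 ⇒ V=24.1190 exercise | (k=7,j=6): S=145.4662, (K−S)⁺=1.2838, hold=6.6065 ⇒ V=6.6065 continue | (k=7,j=7): S=172.5536, (K−S)⁺=0.0000, hold=0.0000 ⇒ V=0.0000 continue  boundary S*=122.6310
step 6: (k=6,j=0): S=56.8686, (K−S)⁺=89.8814, hold=89.4113 ⇒ V=89.8814 exercise | (k=6,j=1): S=67.4581, (K−S)⁺=79.2919, hold=78.8218 ⇒ V=79.2919 exercise | (k=6,j=2): S=80.0195, (K−S)⁺=66.7305, hold=66.2604 ⇒ V=66.7305 exercise | (k=6,j=3): S=94.9200, (K−S)⁺=51.8300, hold=51.3599 ⇒ V=51.8300 exercise | (k=6,j=4): S=112.5951, (K−S)⁺=34.1549, hold=33.6848 ⇒ V=34.1549 exercise | (k=6,j=5): S=133.5615, (K−S)⁺=13.1885, hold=15.3578 ⇒ V=15.3578 continue | (k=6,j=6): S=158.4321, (K−S)⁺=0.0000, hold=3.3094 ⇒ V=3.3094 continue  boundary S*=112.5951
step 5: (k=5,j=0): S=61.9374, (K−S)⁺=84.8126, hold=84.3425 ⇒ V=84.8126 exercise | (k=5,j=1): S=73.4709, (K−S)⁺=73.2791, hold=72.8091 ⇒ V=73.2791 exercise | (k=5,j=2): S=87.1519, (K−S)⁺=59.5981, hold=59.1280 ⇒ V=59.5981 exercise | (k=5,j=3): S=103.3805, (K−S)⁺=43.3695, hold=42.8994 ⇒ V=43.3695 exercise | (k=5,j=4): S=122.6310, (K−S)⁺=24.1190, hold=24.7246 ⇒ V=24.7246 continue | (k=5,j=5): S=145.4662, (K−S)⁺=1.2838, hold=9.3341 ⇒ V=9.3341 continue  boundary S*=103.3805
step 4: (k=4,j=0): S=67.4581, (K−S)⁺=79.2919, hold=78.8218 ⇒ V=79.2919 exercise | (k=4,j=1): S=80.0195, (K−S)⁺=66.7305, hold=66.2604 ⇒ V=66.7305 exercise | (k=4,j=2): S=94.9200, (K−S)⁺=51.8300, hold=51.3599 ⇒ V=51.8300 exercise | (k=4,j=3): S=112.5951, (K−S)⁺=34.1549, hold=33.9851 ⇒ V=34.1549 exercise | (k=4,j=4): S=133.5615, (K−S)⁺=13.1885, hold=17.0137 ⇒ V=17.0137 continue  boundary S*=112.5951
step 3: (k=3,j=0): S=73.4709, (K−S)⁺=73.2791, hold=72.8091 ⇒ V=73.2791 exercise | (k=3,j=1): S=87.1519, (K−S)⁺=59.5981, hold=59.1280 ⇒ V=59.5981 exercise | (k=3,j=2): S=103.3805, (K−S)⁺=43.3695, hold=42.8994 ⇒ V=43.3695 exercise | (k=3,j=3): S=122.6310, (K−S)⁺=24.1190, hold=25.5457 ⇒ V=25.5457 continue  boundary S*=103.3805
step 2: (k=2,j=0): S=80.0195, (K−S)⁺=66.7305, hold=66.2604 ⇒ V=66.7305 exercise | (k=2,j=1): S=94.9200, (K−S)⁺=51.8300, hold=51.3599 ⇒ V=51.8300 exercise | (k=2,j=2): S=112.5951, (K−S)⁺=34.1549, hold=34.3923 ⇒ V=34.3923 continue  boundary S*=94.9200
step 1: (k=1,j=0): S=87.1519, (K−S)⁺=59.5981, hold=59.1280 ⇒ V=59.5981 exercise | (k=1,j=1): S=103.3805, (K−S)⁺=43.3695, hold=43.0171 ⇒ V=43.3695 exercise  boundary S*=103.3805
step 0: (k=0,j=0): S=94.9200, (K−S)⁺=51.8300, hold=51.3599 ⇒ V=51.8300 exercise  boundary S*=94.9200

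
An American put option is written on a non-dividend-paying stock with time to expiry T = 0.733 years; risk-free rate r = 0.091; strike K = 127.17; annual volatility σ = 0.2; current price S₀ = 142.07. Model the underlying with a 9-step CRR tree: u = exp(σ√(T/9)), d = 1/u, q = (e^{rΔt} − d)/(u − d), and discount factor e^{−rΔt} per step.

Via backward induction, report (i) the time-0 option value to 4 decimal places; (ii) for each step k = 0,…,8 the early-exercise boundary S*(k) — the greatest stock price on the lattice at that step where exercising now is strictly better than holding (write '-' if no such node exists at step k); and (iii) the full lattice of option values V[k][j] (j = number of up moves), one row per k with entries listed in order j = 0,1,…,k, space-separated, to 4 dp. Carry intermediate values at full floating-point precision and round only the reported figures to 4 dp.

price = 2.0229
boundary = - - - - 113.0706 106.7976 113.0706 106.7976 113.0706
tree:
2.0229
3.4324 0.9011
5.6755 1.6498 0.3028
9.1053 2.9557 0.6074 0.0586
14.0994 5.1565 1.2013 0.1313 0.0000
20.3724 8.7045 2.3334 0.2946 0.0000 0.0000
26.2974 14.0994 4.4234 0.6608 0.0000 0.0000 0.0000
31.8937 20.3724 8.1038 1.4823 0.0000 0.0000 0.0000 0.0000
37.1795 26.2974 14.0994 3.3249 0.0000 0.0000 0.0000 0.0000 0.0000
42.1720 31.8937 20.3724 7.4580 0.0000 0.0000 0.0000 0.0000 0.0000 0.0000

params: Δt=0.08144 u=1.05874 d=0.94452 q=0.55087 e^(-rΔt)=0.99262
t_9 payoffs: 42.1720 31.8937 20.3724 7.4580 0.0000 0.0000 0.0000 0.0000 0.0000 0.0000
t_8: node(8,0) S=89.9905 payoff=37.1795 vs cont=36.2405 → 37.1795 [stop]  node(8,1) S=100.8726 payoff=26.2974 vs cont=25.3584 → 26.2974 [stop]  node(8,2) S=113.0706 payoff=14.0994 vs cont=13.1604 → 14.0994 [stop]  node(8,3) S=126.7436 payoff=0.4264 vs cont=3.3249 → 3.3249 [wait]  node(8,4) S=142.0700 payoff=0.0000 vs cont=0.0000 → 0.0000 [wait]  node(8,5) S=159.2498 payoff=0.0000 vs cont=0.0000 → 0.0000 [wait]  node(8,6) S=178.5070 payoff=0.0000 vs cont=0.0000 → 0.0000 [wait]  node(8,7) S=200.0929 payoff=0.0000 vs cont=0.0000 → 0.0000 [wait]  node(8,8) S=224.2890 payoff=0.0000 vs cont=0.0000 → 0.0000 [wait]  ⇒ S*(8)=113.0706
t_7: node(7,0) S=95.2763 payoff=31.8937 vs cont=30.9547 → 31.8937 [stop]  node(7,1) S=106.7976 payoff=20.3724 vs cont=19.4334 → 20.3724 [stop]  node(7,2) S=119.7120 payoff=7.4580 vs cont=8.1038 → 8.1038 [wait]  node(7,3) S=134.1882 payoff=0.0000 vs cont=1.4823 → 1.4823 [wait]  node(7,4) S=150.4148 payoff=0.0000 vs cont=0.0000 → 0.0000 [wait]  node(7,5) S=168.6037 payoff=0.0000 vs cont=0.0000 → 0.0000 [wait]  node(7,6) S=188.9920 payoff=0.0000 vs cont=0.0000 → 0.0000 [wait]  node(7,7) S=211.8458 payoff=0.0000 vs cont=0.0000 → 0.0000 [wait]  ⇒ S*(7)=106.7976
t_6: node(6,0) S=100.8726 payoff=26.2974 vs cont=25.3584 → 26.2974 [stop]  node(6,1) S=113.0706 payoff=14.0994 vs cont=13.5136 → 14.0994 [stop]  node(6,2) S=126.7436 payoff=0.4264 vs cont=4.4234 → 4.4234 [wait]  node(6,3) S=142.0700 payoff=0.0000 vs cont=0.6608 → 0.6608 [wait]  node(6,4) S=159.2498 payoff=0.0000 vs cont=0.0000 → 0.0000 [wait]  node(6,5) S=178.5070 payoff=0.0000 vs cont=0.0000 → 0.0000 [wait]  node(6,6) S=200.0929 payoff=0.0000 vs cont=0.0000 → 0.0000 [wait]  ⇒ S*(6)=113.0706
t_5: node(5,0) S=106.7976 payoff=20.3724 vs cont=19.4334 → 20.3724 [stop]  node(5,1) S=119.7120 payoff=7.4580 vs cont=8.7045 → 8.7045 [wait]  node(5,2) S=134.1882 payoff=0.0000 vs cont=2.3334 → 2.3334 [wait]  node(5,3) S=150.4148 payoff=0.0000 vs cont=0.2946 → 0.2946 [wait]  node(5,4) S=168.6037 payoff=0.0000 vs cont=0.0000 → 0.0000 [wait]  node(5,5) S=188.9920 payoff=0.0000 vs cont=0.0000 → 0.0000 [wait]  ⇒ S*(5)=106.7976
t_4: node(4,0) S=113.0706 payoff=14.0994 vs cont=13.8420 → 14.0994 [stop]  node(4,1) S=126.7436 payoff=0.4264 vs cont=5.1565 → 5.1565 [wait]  node(4,2) S=142.0700 payoff=0.0000 vs cont=1.2013 → 1.2013 [wait]  node(4,3) S=159.2498 payoff=0.0000 vs cont=0.1313 → 0.1313 [wait]  node(4,4) S=178.5070 payoff=0.0000 vs cont=0.0000 → 0.0000 [wait]  ⇒ S*(4)=113.0706
t_3: node(3,0) S=119.7120 payoff=7.4580 vs cont=9.1053 → 9.1053 [wait]  node(3,1) S=134.1882 payoff=0.0000 vs cont=2.9557 → 2.9557 [wait]  node(3,2) S=150.4148 payoff=0.0000 vs cont=0.6074 → 0.6074 [wait]  node(3,3) S=168.6037 payoff=0.0000 vs cont=0.0586 → 0.0586 [wait]  ⇒ S*(3)=-
t_2: node(2,0) S=126.7436 payoff=0.4264 vs cont=5.6755 → 5.6755 [wait]  node(2,1) S=142.0700 payoff=0.0000 vs cont=1.6498 → 1.6498 [wait]  node(2,2) S=159.2498 payoff=0.0000 vs cont=0.3028 → 0.3028 [wait]  ⇒ S*(2)=-
t_1: node(1,0) S=134.1882 payoff=0.0000 vs cont=3.4324 → 3.4324 [wait]  node(1,1) S=150.4148 payoff=0.0000 vs cont=0.9011 → 0.9011 [wait]  ⇒ S*(1)=-
t_0: node(0,0) S=142.0700 payoff=0.0000 vs cont=2.0229 → 2.0229 [wait]  ⇒ S*(0)=-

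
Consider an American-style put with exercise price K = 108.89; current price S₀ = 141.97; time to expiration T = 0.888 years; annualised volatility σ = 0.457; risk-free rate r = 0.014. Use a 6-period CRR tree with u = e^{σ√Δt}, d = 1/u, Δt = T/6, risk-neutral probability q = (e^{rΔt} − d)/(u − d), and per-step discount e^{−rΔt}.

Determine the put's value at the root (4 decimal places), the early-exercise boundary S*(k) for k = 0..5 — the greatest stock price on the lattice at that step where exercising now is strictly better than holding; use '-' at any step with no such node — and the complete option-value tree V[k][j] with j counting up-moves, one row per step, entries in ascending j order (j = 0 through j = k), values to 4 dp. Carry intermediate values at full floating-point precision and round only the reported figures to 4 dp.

price = 8.6457
boundary = - - - - 70.2718 83.7789
tree:
8.6457
13.1277 3.4659
19.4601 5.8133 0.7483
27.9763 9.6315 1.3938 0.0000
38.6182 15.7107 2.5962 0.0000 0.0000
49.9477 25.1111 4.8358 0.0000 0.0000 0.0000
59.4506 38.6182 9.0077 0.0000 0.0000 0.0000 0.0000

params: Δt=0.14800 u=1.19221 d=0.83878 q=0.46203 e^(-rΔt)=0.99793
t_6 payoffs: 59.4506 38.6182 9.0077 0.0000 0.0000 0.0000 0.0000
t_5: node(5,0) S=58.9423 payoff=49.9477 vs cont=49.7223 → 49.9477 [stop]  node(5,1) S=83.7789 payoff=25.1111 vs cont=24.8857 → 25.1111 [stop]  node(5,2) S=119.0811 payoff=0.0000 vs cont=4.8358 → 4.8358 [wait]  node(5,3) S=169.2585 payoff=0.0000 vs cont=0.0000 → 0.0000 [wait]  node(5,4) S=240.5794 payoff=0.0000 vs cont=0.0000 → 0.0000 [wait]  node(5,5) S=341.9528 payoff=0.0000 vs cont=0.0000 → 0.0000 [wait]  ⇒ S*(5)=83.7789
t_4: node(4,0) S=70.2718 payoff=38.6182 vs cont=38.3928 → 38.6182 [stop]  node(4,1) S=99.8823 payoff=9.0077 vs cont=15.7107 → 15.7107 [wait]  node(4,2) S=141.9700 payoff=0.0000 vs cont=2.5962 → 2.5962 [wait]  node(4,3) S=201.7922 payoff=0.0000 vs cont=0.0000 → 0.0000 [wait]  node(4,4) S=286.8219 payoff=0.0000 vs cont=0.0000 → 0.0000 [wait]  ⇒ S*(4)=70.2718
t_3: node(3,0) S=83.7789 payoff=25.1111 vs cont=27.9763 → 27.9763 [wait]  node(3,1) S=119.0811 payoff=0.0000 vs cont=9.6315 → 9.6315 [wait]  node(3,2) S=169.2585 payoff=0.0000 vs cont=1.3938 → 1.3938 [wait]  node(3,3) S=240.5794 payoff=0.0000 vs cont=0.0000 → 0.0000 [wait]  ⇒ S*(3)=-
t_2: node(2,0) S=99.8823 payoff=9.0077 vs cont=19.4601 → 19.4601 [wait]  node(2,1) S=141.9700 payoff=0.0000 vs cont=5.8133 → 5.8133 [wait]  node(2,2) S=201.7922 payoff=0.0000 vs cont=0.7483 → 0.7483 [wait]  ⇒ S*(2)=-
t_1: node(1,0) S=119.0811 payoff=0.0000 vs cont=13.1277 → 13.1277 [wait]  node(1,1) S=169.2585 payoff=0.0000 vs cont=3.4659 → 3.4659 [wait]  ⇒ S*(1)=-
t_0: node(0,0) S=141.9700 payoff=0.0000 vs cont=8.6457 → 8.6457 [wait]  ⇒ S*(0)=-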